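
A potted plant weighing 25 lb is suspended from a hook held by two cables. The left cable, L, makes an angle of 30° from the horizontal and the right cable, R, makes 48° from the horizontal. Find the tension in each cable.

ΣF_x = 0: −T_L·cos30° + T_R·cos48° = 0 → T_R = 1.29425·T_L.
ΣF_y = 0: T_L·sin30° + T_R·sin48° = 25.
Substitute: T_L·(0.5 + 1.29425·0.743145) = 25 → T_L = 17.102 ≈ 17.10 lb.
Then T_R = 1.29425 × 17.102 = 22.13 lb.

T_L = 17.10 lb, T_R = 22.13 lb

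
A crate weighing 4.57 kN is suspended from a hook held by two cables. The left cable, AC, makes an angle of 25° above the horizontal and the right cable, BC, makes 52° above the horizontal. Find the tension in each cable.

ΣF_x = 0: −T_AC·cos25° + T_BC·cos52° = 0 → T_BC = 1.47209·T_AC.
ΣF_y = 0: T_AC·sin25° + T_BC·sin52° = 4.57.
Substitute: T_AC·(0.422618 + 1.47209·0.788011) = 4.57 → T_AC = 2.88758 ≈ 2.888 kN.
Then T_BC = 1.47209 × 2.88758 = 4.251 kN.

T_AC = 2.888 kN, T_BC = 4.251 kN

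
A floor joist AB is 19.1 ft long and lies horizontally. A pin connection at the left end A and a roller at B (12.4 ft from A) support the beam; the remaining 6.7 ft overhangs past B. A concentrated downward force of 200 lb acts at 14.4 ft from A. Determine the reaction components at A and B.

A_x = 0, A_y = -32.26 lb, B_y = 232.3 lb

ΣM about A: B_y·12.4 − 200·14.4 = 0 → B_y = 2880/12.4 = 232.258 ≈ 232.3 lb.
ΣF_y = 0: A_y + 232.258 − 200 = 0 → A_y = -32.26 lb.
ΣF_x = 0: no horizontal applied forces, so A_x = 0.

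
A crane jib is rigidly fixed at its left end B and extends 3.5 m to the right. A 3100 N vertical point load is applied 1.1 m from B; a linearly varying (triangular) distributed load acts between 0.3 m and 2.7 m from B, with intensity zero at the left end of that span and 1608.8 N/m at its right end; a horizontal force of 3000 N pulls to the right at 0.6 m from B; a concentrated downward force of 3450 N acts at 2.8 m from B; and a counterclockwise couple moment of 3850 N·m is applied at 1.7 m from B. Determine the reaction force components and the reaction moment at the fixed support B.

B_x = -3000 N, B_y = 8481 N, M_B = 12890 N·m

Resultant of the triangular load: ½ × 1608.8 × 2.4 = 1930.56 N, acting at 1.9 m from B (one-third of the span from the peak).
ΣF_x = 0: B_x + 3000 = 0 → B_x = -3000 N.
ΣF_y = 0: B_y − 3100 − ½·1608.8·2.4 − 3450 = 0 → B_y = 8481 N.
ΣM about B: M_B − 3100·1.1 − (½·1608.8·2.4)·1.9 − 3450·2.8 + 3850 = 0 → M_B = 12890 N·m.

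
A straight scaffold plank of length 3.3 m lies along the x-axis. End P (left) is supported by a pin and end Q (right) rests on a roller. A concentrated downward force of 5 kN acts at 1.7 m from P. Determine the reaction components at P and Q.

Taking moments about P: Q_y·3.3 − 5·1.7 = 0 → Q_y = 8.5/3.3 = 2.57576 ≈ 2.576 kN.
ΣF_y = 0: P_y + 2.57576 − 5 = 0 → P_y = 2.424 kN.
ΣF_x = 0: no horizontal applied forces, so P_x = 0.

P_x = 0, P_y = 2.424 kN, Q_y = 2.576 kN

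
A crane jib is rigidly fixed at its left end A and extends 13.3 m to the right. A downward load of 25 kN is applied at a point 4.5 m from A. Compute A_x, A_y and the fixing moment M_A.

A_x = 0, A_y = 25.00 kN, M_A = 112.5 kN·m

ΣF_x = 0: A_x = 0.
ΣF_y = 0: A_y − 25 = 0 → A_y = 25.00 kN.
ΣM about A: M_A − 25·4.5 = 0 → M_A = 112.5 kN·m.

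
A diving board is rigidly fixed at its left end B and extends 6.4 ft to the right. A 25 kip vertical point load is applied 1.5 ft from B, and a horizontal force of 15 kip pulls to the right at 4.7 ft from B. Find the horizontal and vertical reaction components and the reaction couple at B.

ΣF_x = 0: B_x + 15 = 0 → B_x = -15.00 kip.
ΣF_y = 0: B_y − 25 = 0 → B_y = 25.00 kip.
ΣM about B: M_B − 25·1.5 = 0 → M_B = 37.50 kip·ft.

B_x = -15.00 kip, B_y = 25.00 kip, M_B = 37.50 kip·ft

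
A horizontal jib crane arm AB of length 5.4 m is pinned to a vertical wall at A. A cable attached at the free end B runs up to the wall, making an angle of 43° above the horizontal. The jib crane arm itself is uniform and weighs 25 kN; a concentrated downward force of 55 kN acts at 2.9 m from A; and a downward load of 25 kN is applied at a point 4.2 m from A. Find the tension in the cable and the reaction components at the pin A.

T = 90.15 kN, A_x = 65.93 kN, A_y = 43.52 kN

ΣM about A: T·sin43°·5.4 − 25·2.7 − 55·2.9 − 25·4.2 = 0 → T = 332/(5.4·0.681998) = 90.1491 ≈ 90.15 kN.
ΣF_x = 0: A_x − T·cos43° = 0 → A_x = 90.1491 × 0.731354 = 65.93 kN.
ΣF_y = 0: A_y + T·sin43° − 25 − 55 − 25 = 0 → A_y = 105 − 90.1491 × 0.681998 = 43.52 kN.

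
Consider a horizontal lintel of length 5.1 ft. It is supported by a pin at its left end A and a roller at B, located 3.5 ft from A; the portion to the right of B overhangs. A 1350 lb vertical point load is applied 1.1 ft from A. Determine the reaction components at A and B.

Taking moments about A: B_y·3.5 − 1350·1.1 = 0 → B_y = 1485/3.5 = 424.286 ≈ 424.3 lb.
ΣF_y = 0: A_y + 424.286 − 1350 = 0 → A_y = 925.7 lb.
ΣF_x = 0: no horizontal applied forces, so A_x = 0.

A_x = 0, A_y = 925.7 lb, B_y = 424.3 lb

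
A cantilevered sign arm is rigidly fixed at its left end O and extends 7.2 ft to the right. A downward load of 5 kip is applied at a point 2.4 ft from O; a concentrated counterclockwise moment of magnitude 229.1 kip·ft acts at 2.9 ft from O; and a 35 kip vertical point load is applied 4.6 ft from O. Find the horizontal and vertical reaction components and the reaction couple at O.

O_x = 0, O_y = 40.00 kip, M_O = -56.10 kip·ft

ΣF_x = 0: O_x = 0.
ΣF_y = 0: O_y − 5 − 35 = 0 → O_y = 40.00 kip.
ΣM about O: M_O − 5·2.4 + 229.1 − 35·4.6 = 0 → M_O = -56.10 kip·ft.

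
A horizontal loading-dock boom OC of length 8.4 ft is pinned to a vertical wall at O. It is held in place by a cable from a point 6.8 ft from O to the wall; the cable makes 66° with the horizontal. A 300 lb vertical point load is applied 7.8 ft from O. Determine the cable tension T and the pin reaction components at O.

ΣM about O: T·sin66°·6.8 − 300·7.8 = 0 → T = 2340/(6.8·0.913545) = 376.684 ≈ 376.7 lb.
ΣF_x = 0: O_x − T·cos66° = 0 → O_x = 376.684 × 0.406737 = 153.2 lb.
ΣF_y = 0: O_y + T·sin66° − 300 = 0 → O_y = 300 − 376.684 × 0.913545 = -44.12 lb.

T = 376.7 lb, O_x = 153.2 lb, O_y = -44.12 lb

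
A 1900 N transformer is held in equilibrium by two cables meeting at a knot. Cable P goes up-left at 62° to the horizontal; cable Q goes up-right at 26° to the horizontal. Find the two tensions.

ΣF_x = 0: −T_P·cos62° + T_Q·cos26° = 0 → T_Q = 0.522335·T_P.
ΣF_y = 0: T_P·sin62° + T_Q·sin26° = 1900.
Substitute: T_P·(0.882948 + 0.522335·0.438371) = 1900 → T_P = 1708.75 ≈ 1709 N.
Then T_Q = 0.522335 × 1708.75 = 892.5 N.

T_P = 1709 N, T_Q = 892.5 N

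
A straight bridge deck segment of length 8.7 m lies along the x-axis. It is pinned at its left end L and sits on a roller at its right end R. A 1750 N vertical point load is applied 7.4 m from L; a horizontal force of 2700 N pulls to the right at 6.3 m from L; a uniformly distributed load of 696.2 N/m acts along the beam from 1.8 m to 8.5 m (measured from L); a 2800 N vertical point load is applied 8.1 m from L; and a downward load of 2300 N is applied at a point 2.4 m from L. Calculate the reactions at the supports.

Resultant of the distributed load: 696.2 × 6.7 = 4664.54 N at 5.15 m from L.
ΣM about L: R_y·8.7 − 1750·7.4 − (696.2·6.7)·5.15 − 2800·8.1 − 2300·2.4 = 0 → R_y = 65172.381/8.7 = 7491.08 ≈ 7491 N.
ΣF_y = 0: L_y + 7491.08 − 1750 − 696.2·6.7 − 2800 − 2300 = 0 → L_y = 4023 N.
ΣF_x = 0: L_x + 2700 = 0 → L_x = -2700 N.

L_x = -2700 N, L_y = 4023 N, R_y = 7491 N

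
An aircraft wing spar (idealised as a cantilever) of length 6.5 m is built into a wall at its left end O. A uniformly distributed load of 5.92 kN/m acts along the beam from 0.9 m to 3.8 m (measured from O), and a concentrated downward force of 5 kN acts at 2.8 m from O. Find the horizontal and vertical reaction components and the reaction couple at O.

O_x = 0, O_y = 22.17 kN, M_O = 54.34 kN·m

Resultant of the distributed load: 5.92 × 2.9 = 17.168 kN at 2.35 m from O.
ΣF_x = 0: O_x = 0.
ΣF_y = 0: O_y − 5.92·2.9 − 5 = 0 → O_y = 22.17 kN.
ΣM about O: M_O − (5.92·2.9)·2.35 − 5·2.8 = 0 → M_O = 54.34 kN·m.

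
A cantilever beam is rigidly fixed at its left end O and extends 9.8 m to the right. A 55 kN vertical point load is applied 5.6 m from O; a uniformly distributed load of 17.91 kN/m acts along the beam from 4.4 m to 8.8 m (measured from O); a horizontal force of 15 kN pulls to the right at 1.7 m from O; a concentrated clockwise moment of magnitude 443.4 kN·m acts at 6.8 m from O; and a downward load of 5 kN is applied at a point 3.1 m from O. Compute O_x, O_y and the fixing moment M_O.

O_x = -15.00 kN, O_y = 138.8 kN, M_O = 1287 kN·m

Resultant of the distributed load: 17.91 × 4.4 = 78.804 kN at 6.6 m from O.
ΣF_x = 0: O_x + 15 = 0 → O_x = -15.00 kN.
ΣF_y = 0: O_y − 55 − 17.91·4.4 − 5 = 0 → O_y = 138.8 kN.
ΣM about O: M_O − 55·5.6 − (17.91·4.4)·6.6 − 443.4 − 5·3.1 = 0 → M_O = 1287 kN·m.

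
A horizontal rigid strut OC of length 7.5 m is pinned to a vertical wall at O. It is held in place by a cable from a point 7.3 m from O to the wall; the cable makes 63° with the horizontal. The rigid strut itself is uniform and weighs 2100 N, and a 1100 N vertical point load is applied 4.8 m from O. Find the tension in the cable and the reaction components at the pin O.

ΣM about O: T·sin63°·7.3 − 2100·3.75 − 1100·4.8 = 0 → T = 13155/(7.3·0.891007) = 2022.49 ≈ 2022 N.
ΣF_x = 0: O_x − T·cos63° = 0 → O_x = 2022.49 × 0.45399 = 918.2 N.
ΣF_y = 0: O_y + T·sin63° − 2100 − 1100 = 0 → O_y = 3200 − 2022.49 × 0.891007 = 1398 N.

T = 2022 N, O_x = 918.2 N, O_y = 1398 N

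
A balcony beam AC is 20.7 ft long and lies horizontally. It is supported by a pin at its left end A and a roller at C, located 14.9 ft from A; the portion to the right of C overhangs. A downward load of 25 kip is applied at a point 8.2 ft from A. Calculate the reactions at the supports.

A_x = 0, A_y = 11.24 kip, C_y = 13.76 kip

Taking moments about A: C_y·14.9 − 25·8.2 = 0 → C_y = 205/14.9 = 13.7584 ≈ 13.76 kip.
ΣF_y = 0: A_y + 13.7584 − 25 = 0 → A_y = 11.24 kip.
ΣF_x = 0: no horizontal applied forces, so A_x = 0.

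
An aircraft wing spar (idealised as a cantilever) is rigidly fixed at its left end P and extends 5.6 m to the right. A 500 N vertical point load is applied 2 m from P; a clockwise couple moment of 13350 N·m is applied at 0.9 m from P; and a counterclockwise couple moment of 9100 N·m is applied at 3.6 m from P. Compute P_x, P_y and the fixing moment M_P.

ΣF_x = 0: P_x = 0.
ΣF_y = 0: P_y − 500 = 0 → P_y = 500.0 N.
ΣM about P: M_P − 500·2 − 13350 + 9100 = 0 → M_P = 5250 N·m.

P_x = 0, P_y = 500.0 N, M_P = 5250 N·m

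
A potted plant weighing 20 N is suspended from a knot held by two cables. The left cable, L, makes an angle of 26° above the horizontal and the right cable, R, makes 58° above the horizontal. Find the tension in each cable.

T_L = 10.66 N, T_R = 18.07 N

ΣF_x = 0: −T_L·cos26° + T_R·cos58° = 0 → T_R = 1.6961·T_L.
ΣF_y = 0: T_L·sin26° + T_R·sin58° = 20.
Substitute: T_L·(0.438371 + 1.6961·0.848048) = 20 → T_L = 10.6567 ≈ 10.66 N.
Then T_R = 1.6961 × 10.6567 = 18.07 N.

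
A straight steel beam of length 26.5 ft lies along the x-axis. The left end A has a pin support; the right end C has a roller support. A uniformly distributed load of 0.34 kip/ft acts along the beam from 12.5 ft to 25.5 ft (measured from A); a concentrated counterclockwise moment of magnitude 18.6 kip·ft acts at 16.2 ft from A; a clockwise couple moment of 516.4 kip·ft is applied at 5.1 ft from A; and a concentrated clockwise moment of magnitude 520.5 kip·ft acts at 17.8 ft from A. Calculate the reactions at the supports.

Resultant of the distributed load: 0.34 × 13 = 4.42 kip at 19 ft from A.
Taking moments about A: C_y·26.5 − (0.34·13)·19 + 18.6 − 516.4 − 520.5 = 0 → C_y = 1102.28/26.5 = 41.5955 ≈ 41.60 kip.
ΣF_y = 0: A_y + 41.5955 − 0.34·13 = 0 → A_y = -37.18 kip.
ΣF_x = 0: no horizontal applied forces, so A_x = 0.

A_x = 0, A_y = -37.18 kip, C_y = 41.60 kip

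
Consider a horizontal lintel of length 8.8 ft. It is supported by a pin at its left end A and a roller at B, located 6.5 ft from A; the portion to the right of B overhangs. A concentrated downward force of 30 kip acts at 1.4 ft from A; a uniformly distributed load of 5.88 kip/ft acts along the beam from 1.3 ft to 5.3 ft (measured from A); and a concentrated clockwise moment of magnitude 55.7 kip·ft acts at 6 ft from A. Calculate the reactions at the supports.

Resultant of the distributed load: 5.88 × 4 = 23.52 kip at 3.3 ft from A.
Moments about A: B_y·6.5 − 30·1.4 − (5.88·4)·3.3 − 55.7 = 0 → B_y = 175.316/6.5 = 26.9717 ≈ 26.97 kip.
ΣF_y = 0: A_y + 26.9717 − 30 − 5.88·4 = 0 → A_y = 26.55 kip.
ΣF_x = 0: no horizontal applied forces, so A_x = 0.

A_x = 0, A_y = 26.55 kip, B_y = 26.97 kip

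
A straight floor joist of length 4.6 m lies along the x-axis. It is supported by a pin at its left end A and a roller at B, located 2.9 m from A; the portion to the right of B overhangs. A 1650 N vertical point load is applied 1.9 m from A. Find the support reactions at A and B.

ΣM about A: B_y·2.9 − 1650·1.9 = 0 → B_y = 3135/2.9 = 1081.03 ≈ 1081 N.
ΣF_y = 0: A_y + 1081.03 − 1650 = 0 → A_y = 569.0 N.
ΣF_x = 0: no horizontal applied forces, so A_x = 0.

A_x = 0, A_y = 569.0 N, B_y = 1081 N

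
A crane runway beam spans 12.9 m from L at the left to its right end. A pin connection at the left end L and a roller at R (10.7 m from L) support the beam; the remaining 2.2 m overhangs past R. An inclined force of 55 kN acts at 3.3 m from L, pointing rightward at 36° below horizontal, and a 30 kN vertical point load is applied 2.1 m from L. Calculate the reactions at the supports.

Moments about L: R_y·10.7 − 55·sin36°·3.3 − 30·2.1 = 0 → R_y = 169.683/10.7 = 15.8582 ≈ 15.86 kN.
ΣF_y = 0: L_y + 15.8582 − 55·sin36° − 30 = 0 → L_y = 46.47 kN.
ΣF_x = 0: L_x + 55·cos36° = 0 → L_x = -44.50 kN.

L_x = -44.50 kN, L_y = 46.47 kN, R_y = 15.86 kN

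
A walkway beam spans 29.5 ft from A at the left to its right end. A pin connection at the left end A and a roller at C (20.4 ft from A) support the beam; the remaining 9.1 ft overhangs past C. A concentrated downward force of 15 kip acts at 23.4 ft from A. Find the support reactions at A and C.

ΣM about A: C_y·20.4 − 15·23.4 = 0 → C_y = 351/20.4 = 17.2059 ≈ 17.21 kip.
ΣF_y = 0: A_y + 17.2059 − 15 = 0 → A_y = -2.206 kip.
ΣF_x = 0: no horizontal applied forces, so A_x = 0.

A_x = 0, A_y = -2.206 kip, C_y = 17.21 kip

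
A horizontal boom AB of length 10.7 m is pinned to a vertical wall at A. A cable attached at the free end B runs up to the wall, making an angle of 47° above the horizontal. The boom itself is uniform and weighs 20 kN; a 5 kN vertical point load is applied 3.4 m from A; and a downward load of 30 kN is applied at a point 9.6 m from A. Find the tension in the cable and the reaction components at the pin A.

ΣM about A: T·sin47°·10.7 − 20·5.35 − 5·3.4 − 30·9.6 = 0 → T = 412/(10.7·0.731354) = 52.6485 ≈ 52.65 kN.
ΣF_x = 0: A_x − T·cos47° = 0 → A_x = 52.6485 × 0.681998 = 35.91 kN.
ΣF_y = 0: A_y + T·sin47° − 20 − 5 − 30 = 0 → A_y = 55 − 52.6485 × 0.731354 = 16.50 kN.

T = 52.65 kN, A_x = 35.91 kN, A_y = 16.50 kN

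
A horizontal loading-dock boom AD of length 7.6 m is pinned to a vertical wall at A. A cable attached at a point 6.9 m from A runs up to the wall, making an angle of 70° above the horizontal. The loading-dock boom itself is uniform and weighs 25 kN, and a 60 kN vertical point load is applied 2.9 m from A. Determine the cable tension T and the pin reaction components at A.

ΣM about A: T·sin70°·6.9 − 25·3.8 − 60·2.9 = 0 → T = 269/(6.9·0.939693) = 41.4875 ≈ 41.49 kN.
ΣF_x = 0: A_x − T·cos70° = 0 → A_x = 41.4875 × 0.34202 = 14.19 kN.
ΣF_y = 0: A_y + T·sin70° − 25 − 60 = 0 → A_y = 85 − 41.4875 × 0.939693 = 46.01 kN.

T = 41.49 kN, A_x = 14.19 kN, A_y = 46.01 kN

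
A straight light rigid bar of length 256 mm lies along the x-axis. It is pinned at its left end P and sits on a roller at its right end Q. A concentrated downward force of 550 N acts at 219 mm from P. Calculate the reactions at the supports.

Taking moments about P: Q_y·256 − 550·219 = 0 → Q_y = 120450/256 = 470.508 ≈ 470.5 N.
ΣF_y = 0: P_y + 470.508 − 550 = 0 → P_y = 79.49 N.
ΣF_x = 0: no horizontal applied forces, so P_x = 0.

P_x = 0, P_y = 79.49 N, Q_y = 470.5 N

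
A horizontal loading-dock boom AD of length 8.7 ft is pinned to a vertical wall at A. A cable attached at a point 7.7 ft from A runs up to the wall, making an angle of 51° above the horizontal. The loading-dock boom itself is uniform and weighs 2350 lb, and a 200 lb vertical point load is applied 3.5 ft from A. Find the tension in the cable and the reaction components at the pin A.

T = 1825 lb, A_x = 1149 lb, A_y = 1131 lb

ΣM about A: T·sin51°·7.7 − 2350·4.35 − 200·3.5 = 0 → T = 10922.5/(7.7·0.777146) = 1825.28 ≈ 1825 lb.
ΣF_x = 0: A_x − T·cos51° = 0 → A_x = 1825.28 × 0.62932 = 1149 lb.
ΣF_y = 0: A_y + T·sin51° − 2350 − 200 = 0 → A_y = 2550 − 1825.28 × 0.777146 = 1131 lb.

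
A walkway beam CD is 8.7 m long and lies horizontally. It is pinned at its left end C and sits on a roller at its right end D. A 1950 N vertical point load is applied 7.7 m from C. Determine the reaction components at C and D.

ΣM about C: D_y·8.7 − 1950·7.7 = 0 → D_y = 15015/8.7 = 1725.86 ≈ 1726 N.
ΣF_y = 0: C_y + 1725.86 − 1950 = 0 → C_y = 224.1 N.
ΣF_x = 0: no horizontal applied forces, so C_x = 0.

C_x = 0, C_y = 224.1 N, D_y = 1726 N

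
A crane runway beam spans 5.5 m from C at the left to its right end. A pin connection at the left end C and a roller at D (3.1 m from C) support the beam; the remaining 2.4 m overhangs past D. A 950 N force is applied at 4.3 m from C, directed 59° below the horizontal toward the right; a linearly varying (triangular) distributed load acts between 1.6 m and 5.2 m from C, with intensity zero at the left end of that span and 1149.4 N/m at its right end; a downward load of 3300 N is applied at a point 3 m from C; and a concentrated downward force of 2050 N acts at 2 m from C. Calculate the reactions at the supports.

C_x = -489.3 N, C_y = -82.00 N, D_y = 8315 N

Resultant of the triangular load: ½ × 1149.4 × 3.6 = 2068.92 N, acting at 4 m from C (one-third of the span from the peak).
ΣM about C: D_y·3.1 − 950·sin59°·4.3 − (½·1149.4·3.6)·4 − 3300·3 − 2050·2 = 0 → D_y = 25777.2/3.1 = 8315.23 ≈ 8315 N.
ΣF_y = 0: C_y + 8315.23 − 950·sin59° − ½·1149.4·3.6 − 3300 − 2050 = 0 → C_y = -82.00 N.
ΣF_x = 0: C_x + 950·cos59° = 0 → C_x = -489.3 N.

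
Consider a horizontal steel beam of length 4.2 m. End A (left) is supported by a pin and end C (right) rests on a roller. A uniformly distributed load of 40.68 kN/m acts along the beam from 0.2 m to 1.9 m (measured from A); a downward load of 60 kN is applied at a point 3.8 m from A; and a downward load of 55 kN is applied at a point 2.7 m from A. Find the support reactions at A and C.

A_x = 0, A_y = 77.22 kN, C_y = 106.9 kN

Resultant of the distributed load: 40.68 × 1.7 = 69.156 kN at 1.05 m from A.
Taking moments about A: C_y·4.2 − (40.68·1.7)·1.05 − 60·3.8 − 55·2.7 = 0 → C_y = 449.1138/4.2 = 106.932 ≈ 106.9 kN.
ΣF_y = 0: A_y + 106.932 − 40.68·1.7 − 60 − 55 = 0 → A_y = 77.22 kN.
ΣF_x = 0: no horizontal applied forces, so A_x = 0.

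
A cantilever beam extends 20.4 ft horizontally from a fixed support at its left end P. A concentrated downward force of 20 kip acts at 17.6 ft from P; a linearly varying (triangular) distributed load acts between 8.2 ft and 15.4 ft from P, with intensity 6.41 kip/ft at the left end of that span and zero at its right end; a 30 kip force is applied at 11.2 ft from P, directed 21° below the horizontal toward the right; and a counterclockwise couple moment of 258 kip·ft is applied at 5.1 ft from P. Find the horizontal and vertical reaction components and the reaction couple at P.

Resultant of the triangular load: ½ × 6.41 × 7.2 = 23.076 kip, acting at 10.6 ft from P (one-third of the span from the peak).
ΣF_x = 0: P_x + 30·cos21° = 0 → P_x = -28.01 kip.
ΣF_y = 0: P_y − 20 − ½·6.41·7.2 − 30·sin21° = 0 → P_y = 53.83 kip.
ΣM about P: M_P − 20·17.6 − (½·6.41·7.2)·10.6 − 30·sin21°·11.2 + 258 = 0 → M_P = 459.0 kip·ft.

P_x = -28.01 kip, P_y = 53.83 kip, M_P = 459.0 kip·ft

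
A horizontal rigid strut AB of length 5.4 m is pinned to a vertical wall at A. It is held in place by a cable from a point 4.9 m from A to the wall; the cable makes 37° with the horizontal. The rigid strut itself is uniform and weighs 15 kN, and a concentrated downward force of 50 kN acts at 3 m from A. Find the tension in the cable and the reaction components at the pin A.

ΣM about A: T·sin37°·4.9 − 15·2.7 − 50·3 = 0 → T = 190.5/(4.9·0.601815) = 64.6005 ≈ 64.60 kN.
ΣF_x = 0: A_x − T·cos37° = 0 → A_x = 64.6005 × 0.798636 = 51.59 kN.
ΣF_y = 0: A_y + T·sin37° − 15 − 50 = 0 → A_y = 65 − 64.6005 × 0.601815 = 26.12 kN.

T = 64.60 kN, A_x = 51.59 kN, A_y = 26.12 kN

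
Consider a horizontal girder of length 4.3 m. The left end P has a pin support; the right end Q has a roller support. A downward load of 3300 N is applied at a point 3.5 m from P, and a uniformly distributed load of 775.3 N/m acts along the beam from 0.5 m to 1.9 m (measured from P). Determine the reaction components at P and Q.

Resultant of the distributed load: 775.3 × 1.4 = 1085.42 N at 1.2 m from P.
Moments about P: Q_y·4.3 − 3300·3.5 − (775.3·1.4)·1.2 = 0 → Q_y = 12852.504/4.3 = 2988.95 ≈ 2989 N.
ΣF_y = 0: P_y + 2988.95 − 3300 − 775.3·1.4 = 0 → P_y = 1396 N.
ΣF_x = 0: no horizontal applied forces, so P_x = 0.

P_x = 0, P_y = 1396 N, Q_y = 2989 N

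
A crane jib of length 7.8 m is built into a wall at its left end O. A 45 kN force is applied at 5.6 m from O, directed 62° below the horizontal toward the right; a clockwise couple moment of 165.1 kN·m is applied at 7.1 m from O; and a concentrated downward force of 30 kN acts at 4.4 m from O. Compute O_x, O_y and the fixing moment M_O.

ΣF_x = 0: O_x + 45·cos62° = 0 → O_x = -21.13 kN.
ΣF_y = 0: O_y − 45·sin62° − 30 = 0 → O_y = 69.73 kN.
ΣM about O: M_O − 45·sin62°·5.6 − 165.1 − 30·4.4 = 0 → M_O = 519.6 kN·m.

O_x = -21.13 kN, O_y = 69.73 kN, M_O = 519.6 kN·m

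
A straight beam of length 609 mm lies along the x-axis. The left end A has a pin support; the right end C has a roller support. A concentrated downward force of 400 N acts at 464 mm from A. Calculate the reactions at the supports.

A_x = 0, A_y = 95.24 N, C_y = 304.8 N

Moments about A: C_y·609 − 400·464 = 0 → C_y = 185600/609 = 304.762 ≈ 304.8 N.
ΣF_y = 0: A_y + 304.762 − 400 = 0 → A_y = 95.24 N.
ΣF_x = 0: no horizontal applied forces, so A_x = 0.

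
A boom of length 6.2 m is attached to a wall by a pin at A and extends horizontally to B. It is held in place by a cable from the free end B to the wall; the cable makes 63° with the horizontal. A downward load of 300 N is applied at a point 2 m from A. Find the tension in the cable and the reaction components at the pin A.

T = 108.6 N, A_x = 49.31 N, A_y = 203.2 N

ΣM about A: T·sin63°·6.2 − 300·2 = 0 → T = 600/(6.2·0.891007) = 108.612 ≈ 108.6 N.
ΣF_x = 0: A_x − T·cos63° = 0 → A_x = 108.612 × 0.45399 = 49.31 N.
ΣF_y = 0: A_y + T·sin63° − 300 = 0 → A_y = 300 − 108.612 × 0.891007 = 203.2 N.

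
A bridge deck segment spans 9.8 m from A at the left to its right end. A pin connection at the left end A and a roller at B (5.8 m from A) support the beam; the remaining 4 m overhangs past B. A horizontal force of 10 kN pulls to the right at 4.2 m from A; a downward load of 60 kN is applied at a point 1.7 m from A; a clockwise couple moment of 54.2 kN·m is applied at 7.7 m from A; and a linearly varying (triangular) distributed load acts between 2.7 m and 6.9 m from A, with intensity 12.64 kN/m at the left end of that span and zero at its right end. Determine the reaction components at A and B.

A_x = -10.00 kN, A_y = 40.85 kN, B_y = 45.69 kN

Resultant of the triangular load: ½ × 12.64 × 4.2 = 26.544 kN, acting at 4.1 m from A (one-third of the span from the peak).
Moments about A: B_y·5.8 − 60·1.7 − 54.2 − (½·12.64·4.2)·4.1 = 0 → B_y = 265.0304/5.8 = 45.6949 ≈ 45.69 kN.
ΣF_y = 0: A_y + 45.6949 − 60 − ½·12.64·4.2 = 0 → A_y = 40.85 kN.
ΣF_x = 0: A_x + 10 = 0 → A_x = -10.00 kN.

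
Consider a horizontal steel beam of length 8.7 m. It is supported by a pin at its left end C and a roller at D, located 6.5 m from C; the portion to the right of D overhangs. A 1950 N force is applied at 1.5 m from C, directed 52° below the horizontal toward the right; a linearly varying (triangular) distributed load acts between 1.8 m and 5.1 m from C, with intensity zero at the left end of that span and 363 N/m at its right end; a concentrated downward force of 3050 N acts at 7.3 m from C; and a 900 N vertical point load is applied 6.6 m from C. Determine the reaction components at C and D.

C_x = -1201 N, C_y = 1023 N, D_y = 5062 N

Resultant of the triangular load: ½ × 363 × 3.3 = 598.95 N, acting at 4 m from C (one-third of the span from the peak).
Moments about C: D_y·6.5 − 1950·sin52°·1.5 − (½·363·3.3)·4 − 3050·7.3 − 900·6.6 = 0 → D_y = 32905.7/6.5 = 5062.42 ≈ 5062 N.
ΣF_y = 0: C_y + 5062.42 − 1950·sin52° − ½·363·3.3 − 3050 − 900 = 0 → C_y = 1023 N.
ΣF_x = 0: C_x + 1950·cos52° = 0 → C_x = -1201 N.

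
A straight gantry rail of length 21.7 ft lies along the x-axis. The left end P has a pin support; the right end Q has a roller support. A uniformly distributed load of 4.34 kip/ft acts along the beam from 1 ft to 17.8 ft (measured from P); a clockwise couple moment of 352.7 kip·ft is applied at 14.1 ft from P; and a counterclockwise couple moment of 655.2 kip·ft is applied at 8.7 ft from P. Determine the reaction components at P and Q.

P_x = 0, P_y = 55.27 kip, Q_y = 17.64 kip

Resultant of the distributed load: 4.34 × 16.8 = 72.912 kip at 9.4 ft from P.
Moments about P: Q_y·21.7 − (4.34·16.8)·9.4 − 352.7 + 655.2 = 0 → Q_y = 382.8728/21.7 = 17.6439 ≈ 17.64 kip.
ΣF_y = 0: P_y + 17.6439 − 4.34·16.8 = 0 → P_y = 55.27 kip.
ΣF_x = 0: no horizontal applied forces, so P_x = 0.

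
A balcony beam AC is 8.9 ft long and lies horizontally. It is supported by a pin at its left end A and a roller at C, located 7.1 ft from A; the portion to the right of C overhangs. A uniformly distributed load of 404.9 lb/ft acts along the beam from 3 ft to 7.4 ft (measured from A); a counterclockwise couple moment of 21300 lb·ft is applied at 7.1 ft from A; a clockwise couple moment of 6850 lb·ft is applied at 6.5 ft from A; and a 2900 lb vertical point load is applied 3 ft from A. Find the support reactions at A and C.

A_x = 0, A_y = 4187 lb, C_y = 494.9 lb

Resultant of the distributed load: 404.9 × 4.4 = 1781.56 lb at 5.2 ft from A.
ΣM about A: C_y·7.1 − (404.9·4.4)·5.2 + 21300 − 6850 − 2900·3 = 0 → C_y = 3514.112/7.1 = 494.945 ≈ 494.9 lb.
ΣF_y = 0: A_y + 494.945 − 404.9·4.4 − 2900 = 0 → A_y = 4187 lb.
ΣF_x = 0: no horizontal applied forces, so A_x = 0.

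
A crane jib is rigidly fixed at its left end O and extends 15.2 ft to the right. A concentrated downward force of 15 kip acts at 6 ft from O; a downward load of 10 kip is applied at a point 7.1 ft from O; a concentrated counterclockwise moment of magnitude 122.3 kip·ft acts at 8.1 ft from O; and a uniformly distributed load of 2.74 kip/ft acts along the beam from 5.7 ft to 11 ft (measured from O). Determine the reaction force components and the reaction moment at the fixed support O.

Resultant of the distributed load: 2.74 × 5.3 = 14.522 kip at 8.35 ft from O.
ΣF_x = 0: O_x = 0.
ΣF_y = 0: O_y − 15 − 10 − 2.74·5.3 = 0 → O_y = 39.52 kip.
ΣM about O: M_O − 15·6 − 10·7.1 + 122.3 − (2.74·5.3)·8.35 = 0 → M_O = 160.0 kip·ft.

O_x = 0, O_y = 39.52 kip, M_O = 160.0 kip·ft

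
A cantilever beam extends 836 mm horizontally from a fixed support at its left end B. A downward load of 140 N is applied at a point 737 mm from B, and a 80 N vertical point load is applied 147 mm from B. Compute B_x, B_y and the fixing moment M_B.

ΣF_x = 0: B_x = 0.
ΣF_y = 0: B_y − 140 − 80 = 0 → B_y = 220.0 N.
ΣM about B: M_B − 140·737 − 80·147 = 0 → M_B = 114900 N·mm.

B_x = 0, B_y = 220.0 N, M_B = 114900 N·mm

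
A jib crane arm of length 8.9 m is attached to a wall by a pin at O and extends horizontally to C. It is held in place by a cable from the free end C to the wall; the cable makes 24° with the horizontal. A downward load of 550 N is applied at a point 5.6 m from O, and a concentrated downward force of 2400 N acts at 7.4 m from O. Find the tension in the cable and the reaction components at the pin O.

ΣM about O: T·sin24°·8.9 − 550·5.6 − 2400·7.4 = 0 → T = 20840/(8.9·0.406737) = 5756.97 ≈ 5757 N.
ΣF_x = 0: O_x − T·cos24° = 0 → O_x = 5756.97 × 0.913545 = 5259 N.
ΣF_y = 0: O_y + T·sin24° − 550 − 2400 = 0 → O_y = 2950 − 5756.97 × 0.406737 = 608.4 N.

T = 5757 N, O_x = 5259 N, O_y = 608.4 N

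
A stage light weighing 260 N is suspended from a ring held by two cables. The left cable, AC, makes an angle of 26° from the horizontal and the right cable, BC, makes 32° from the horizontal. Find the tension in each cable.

T_AC = 260.0 N, T_BC = 275.6 N

ΣF_x = 0: −T_AC·cos26° + T_BC·cos32° = 0 → T_BC = 1.05984·T_AC.
ΣF_y = 0: T_AC·sin26° + T_BC·sin32° = 260.
Substitute: T_AC·(0.438371 + 1.05984·0.529919) = 260 → T_AC = 260.0 N.
Then T_BC = 1.05984 × 260 = 275.6 N.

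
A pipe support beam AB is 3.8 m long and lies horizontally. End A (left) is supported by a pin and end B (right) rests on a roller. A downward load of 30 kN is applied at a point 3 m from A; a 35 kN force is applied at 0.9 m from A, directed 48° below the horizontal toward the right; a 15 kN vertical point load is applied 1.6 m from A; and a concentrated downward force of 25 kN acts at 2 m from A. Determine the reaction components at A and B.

A_x = -23.42 kN, A_y = 46.69 kN, B_y = 49.32 kN

ΣM about A: B_y·3.8 − 30·3 − 35·sin48°·0.9 − 15·1.6 − 25·2 = 0 → B_y = 187.409/3.8 = 49.3182 ≈ 49.32 kN.
ΣF_y = 0: A_y + 49.3182 − 30 − 35·sin48° − 15 − 25 = 0 → A_y = 46.69 kN.
ΣF_x = 0: A_x + 35·cos48° = 0 → A_x = -23.42 kN.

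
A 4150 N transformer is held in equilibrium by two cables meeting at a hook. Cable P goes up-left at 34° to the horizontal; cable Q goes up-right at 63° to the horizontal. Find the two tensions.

ΣF_x = 0: −T_P·cos34° + T_Q·cos63° = 0 → T_Q = 1.82611·T_P.
ΣF_y = 0: T_P·sin34° + T_Q·sin63° = 4150.
Substitute: T_P·(0.559193 + 1.82611·0.891007) = 4150 → T_P = 1898.21 ≈ 1898 N.
Then T_Q = 1.82611 × 1898.21 = 3466 N.

T_P = 1898 N, T_Q = 3466 N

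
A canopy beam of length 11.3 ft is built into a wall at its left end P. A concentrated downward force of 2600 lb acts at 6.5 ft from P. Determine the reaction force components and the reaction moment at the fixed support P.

ΣF_x = 0: P_x = 0.
ΣF_y = 0: P_y − 2600 = 0 → P_y = 2600 lb.
ΣM about P: M_P − 2600·6.5 = 0 → M_P = 16900 lb·ft.

P_x = 0, P_y = 2600 lb, M_P = 16900 lb·ft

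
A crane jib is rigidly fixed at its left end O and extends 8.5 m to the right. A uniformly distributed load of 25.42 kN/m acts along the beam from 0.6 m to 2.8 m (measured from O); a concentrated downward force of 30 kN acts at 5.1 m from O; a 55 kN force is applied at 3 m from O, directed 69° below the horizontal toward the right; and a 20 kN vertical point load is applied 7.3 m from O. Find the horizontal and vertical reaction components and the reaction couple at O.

O_x = -19.71 kN, O_y = 157.3 kN, M_O = 548.1 kN·m

Resultant of the distributed load: 25.42 × 2.2 = 55.924 kN at 1.7 m from O.
ΣF_x = 0: O_x + 55·cos69° = 0 → O_x = -19.71 kN.
ΣF_y = 0: O_y − 25.42·2.2 − 30 − 55·sin69° − 20 = 0 → O_y = 157.3 kN.
ΣM about O: M_O − (25.42·2.2)·1.7 − 30·5.1 − 55·sin69°·3 − 20·7.3 = 0 → M_O = 548.1 kN·m.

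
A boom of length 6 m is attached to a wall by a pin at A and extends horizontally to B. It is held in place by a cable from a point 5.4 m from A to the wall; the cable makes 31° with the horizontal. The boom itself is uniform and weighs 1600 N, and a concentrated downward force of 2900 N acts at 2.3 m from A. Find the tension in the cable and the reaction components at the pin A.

ΣM about A: T·sin31°·5.4 − 1600·3 − 2900·2.3 = 0 → T = 11470/(5.4·0.515038) = 4124.11 ≈ 4124 N.
ΣF_x = 0: A_x − T·cos31° = 0 → A_x = 4124.11 × 0.857167 = 3535 N.
ΣF_y = 0: A_y + T·sin31° − 1600 − 2900 = 0 → A_y = 4500 − 4124.11 × 0.515038 = 2376 N.

T = 4124 N, A_x = 3535 N, A_y = 2376 N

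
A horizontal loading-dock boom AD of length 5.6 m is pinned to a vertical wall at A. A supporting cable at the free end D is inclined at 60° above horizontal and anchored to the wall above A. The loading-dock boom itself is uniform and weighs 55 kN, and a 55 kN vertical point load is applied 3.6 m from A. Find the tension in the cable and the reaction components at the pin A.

ΣM about A: T·sin60°·5.6 − 55·2.8 − 55·3.6 = 0 → T = 352/(5.6·0.866025) = 72.5812 ≈ 72.58 kN.
ΣF_x = 0: A_x − T·cos60° = 0 → A_x = 72.5812 × 0.5 = 36.29 kN.
ΣF_y = 0: A_y + T·sin60° − 55 − 55 = 0 → A_y = 110 − 72.5812 × 0.866025 = 47.14 kN.

T = 72.58 kN, A_x = 36.29 kN, A_y = 47.14 kN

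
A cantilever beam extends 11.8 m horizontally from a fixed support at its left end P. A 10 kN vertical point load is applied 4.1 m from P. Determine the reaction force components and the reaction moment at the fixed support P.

P_x = 0, P_y = 10.00 kN, M_P = 41.00 kN·m

ΣF_x = 0: P_x = 0.
ΣF_y = 0: P_y − 10 = 0 → P_y = 10.00 kN.
ΣM about P: M_P − 10·4.1 = 0 → M_P = 41.00 kN·m.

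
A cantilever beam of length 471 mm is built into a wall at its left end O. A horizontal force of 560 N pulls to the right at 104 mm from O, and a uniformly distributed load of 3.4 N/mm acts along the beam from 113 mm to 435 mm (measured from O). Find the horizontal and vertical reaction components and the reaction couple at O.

O_x = -560.0 N, O_y = 1095 N, M_O = 300000 N·mm

Resultant of the distributed load: 3.4 × 322 = 1094.8 N at 274 mm from O.
ΣF_x = 0: O_x + 560 = 0 → O_x = -560.0 N.
ΣF_y = 0: O_y − 3.4·322 = 0 → O_y = 1095 N.
ΣM about O: M_O − (3.4·322)·274 = 0 → M_O = 300000 N·mm.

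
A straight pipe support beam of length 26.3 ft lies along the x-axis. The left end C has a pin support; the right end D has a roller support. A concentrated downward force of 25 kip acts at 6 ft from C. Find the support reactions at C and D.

Moments about C: D_y·26.3 − 25·6 = 0 → D_y = 150/26.3 = 5.70342 ≈ 5.703 kip.
ΣF_y = 0: C_y + 5.70342 − 25 = 0 → C_y = 19.30 kip.
ΣF_x = 0: no horizontal applied forces, so C_x = 0.

C_x = 0, C_y = 19.30 kip, D_y = 5.703 kip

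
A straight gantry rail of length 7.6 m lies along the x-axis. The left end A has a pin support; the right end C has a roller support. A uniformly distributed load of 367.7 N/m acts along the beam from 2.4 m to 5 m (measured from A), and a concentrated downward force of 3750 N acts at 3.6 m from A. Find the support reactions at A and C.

A_x = 0, A_y = 2464 N, C_y = 2242 N

Resultant of the distributed load: 367.7 × 2.6 = 956.02 N at 3.7 m from A.
ΣM about A: C_y·7.6 − (367.7·2.6)·3.7 − 3750·3.6 = 0 → C_y = 17037.274/7.6 = 2241.75 ≈ 2242 N.
ΣF_y = 0: A_y + 2241.75 − 367.7·2.6 − 3750 = 0 → A_y = 2464 N.
ΣF_x = 0: no horizontal applied forces, so A_x = 0.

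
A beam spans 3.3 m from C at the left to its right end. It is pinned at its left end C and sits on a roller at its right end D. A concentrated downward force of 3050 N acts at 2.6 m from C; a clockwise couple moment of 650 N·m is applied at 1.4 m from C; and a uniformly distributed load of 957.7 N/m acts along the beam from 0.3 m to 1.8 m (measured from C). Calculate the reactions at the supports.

Resultant of the distributed load: 957.7 × 1.5 = 1436.55 N at 1.05 m from C.
Taking moments about C: D_y·3.3 − 3050·2.6 − 650 − (957.7·1.5)·1.05 = 0 → D_y = 10088.3775/3.3 = 3057.08 ≈ 3057 N.
ΣF_y = 0: C_y + 3057.08 − 3050 − 957.7·1.5 = 0 → C_y = 1429 N.
ΣF_x = 0: no horizontal applied forces, so C_x = 0.

C_x = 0, C_y = 1429 N, D_y = 3057 N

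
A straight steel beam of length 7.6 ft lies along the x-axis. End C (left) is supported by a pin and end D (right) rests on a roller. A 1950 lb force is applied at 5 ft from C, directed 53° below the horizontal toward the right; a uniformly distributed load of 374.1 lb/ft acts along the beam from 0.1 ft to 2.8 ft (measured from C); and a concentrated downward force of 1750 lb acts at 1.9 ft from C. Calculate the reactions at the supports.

C_x = -1174 lb, C_y = 2663 lb, D_y = 1655 lb

Resultant of the distributed load: 374.1 × 2.7 = 1010.07 lb at 1.45 ft from C.
Moments about C: D_y·7.6 − 1950·sin53°·5 − (374.1·2.7)·1.45 − 1750·1.9 = 0 → D_y = 12576.3/7.6 = 1654.78 ≈ 1655 lb.
ΣF_y = 0: C_y + 1654.78 − 1950·sin53° − 374.1·2.7 − 1750 = 0 → C_y = 2663 lb.
ΣF_x = 0: C_x + 1950·cos53° = 0 → C_x = -1174 lb.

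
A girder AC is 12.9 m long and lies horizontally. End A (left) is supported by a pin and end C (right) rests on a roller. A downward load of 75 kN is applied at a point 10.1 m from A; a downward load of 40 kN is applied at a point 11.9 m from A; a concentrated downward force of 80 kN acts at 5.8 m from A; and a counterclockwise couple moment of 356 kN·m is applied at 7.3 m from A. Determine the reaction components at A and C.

Moments about A: C_y·12.9 − 75·10.1 − 40·11.9 − 80·5.8 + 356 = 0 → C_y = 1341.5/12.9 = 103.992 ≈ 104.0 kN.
ΣF_y = 0: A_y + 103.992 − 75 − 40 − 80 = 0 → A_y = 91.01 kN.
ΣF_x = 0: no horizontal applied forces, so A_x = 0.

A_x = 0, A_y = 91.01 kN, C_y = 104.0 kN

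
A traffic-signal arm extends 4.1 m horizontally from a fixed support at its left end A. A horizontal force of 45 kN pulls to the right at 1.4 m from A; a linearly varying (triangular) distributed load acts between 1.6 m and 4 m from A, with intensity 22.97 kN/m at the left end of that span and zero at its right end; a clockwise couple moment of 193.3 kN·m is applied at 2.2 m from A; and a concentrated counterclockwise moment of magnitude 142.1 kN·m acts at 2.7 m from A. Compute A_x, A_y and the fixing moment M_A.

Resultant of the triangular load: ½ × 22.97 × 2.4 = 27.564 kN, acting at 2.4 m from A (one-third of the span from the peak).
ΣF_x = 0: A_x + 45 = 0 → A_x = -45.00 kN.
ΣF_y = 0: A_y − ½·22.97·2.4 = 0 → A_y = 27.56 kN.
ΣM about A: M_A − (½·22.97·2.4)·2.4 − 193.3 + 142.1 = 0 → M_A = 117.4 kN·m.

A_x = -45.00 kN, A_y = 27.56 kN, M_A = 117.4 kN·m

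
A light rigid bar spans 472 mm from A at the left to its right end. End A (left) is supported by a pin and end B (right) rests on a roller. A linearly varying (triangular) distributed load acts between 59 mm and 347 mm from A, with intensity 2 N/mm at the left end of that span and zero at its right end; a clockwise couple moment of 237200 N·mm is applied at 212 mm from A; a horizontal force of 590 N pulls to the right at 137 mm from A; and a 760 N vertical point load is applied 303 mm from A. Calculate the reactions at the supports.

Resultant of the triangular load: ½ × 2 × 288 = 288 N, acting at 155 mm from A (one-third of the span from the peak).
ΣM about A: B_y·472 − (½·2·288)·155 − 237200 − 760·303 = 0 → B_y = 512120/472 = 1085 N.
ΣF_y = 0: A_y + 1085 − ½·2·288 − 760 = 0 → A_y = -37.00 N.
ΣF_x = 0: A_x + 590 = 0 → A_x = -590.0 N.

A_x = -590.0 N, A_y = -37.00 N, B_y = 1085 N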